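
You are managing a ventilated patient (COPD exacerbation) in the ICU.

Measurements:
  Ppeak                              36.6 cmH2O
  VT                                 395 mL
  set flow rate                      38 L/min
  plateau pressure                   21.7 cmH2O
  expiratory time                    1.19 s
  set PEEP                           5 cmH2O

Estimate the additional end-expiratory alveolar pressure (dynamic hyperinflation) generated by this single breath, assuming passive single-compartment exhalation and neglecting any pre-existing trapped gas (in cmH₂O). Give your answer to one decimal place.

Flow: 38 L/min ÷ 60 = 0.6333 L/s.
R = (PIP − Pplat)/V̇ = (36.6 − 21.7) / 0.6333 = 14.9/0.6333 = 23.528 cmH2O·s/L.
C = Vt/(Pplat − PEEP) = 395.0 / (21.7 − 5) = 395.0/16.7 = 23.653 mL/cmH2O.
τ = R × C = 23.528 × 0.02365 L/cmH2O = 0.5564 s.
Fraction remaining = e^(−Te/τ) = e^(−1.19/0.5564) = 0.1178; trapped volume = 395.0 × 0.1178 = 46.531 mL.
Additional alveolar pressure from trapping ≈ V_trapped / C = 46.531 / 23.653 = 1.967 cmH2O.

2.0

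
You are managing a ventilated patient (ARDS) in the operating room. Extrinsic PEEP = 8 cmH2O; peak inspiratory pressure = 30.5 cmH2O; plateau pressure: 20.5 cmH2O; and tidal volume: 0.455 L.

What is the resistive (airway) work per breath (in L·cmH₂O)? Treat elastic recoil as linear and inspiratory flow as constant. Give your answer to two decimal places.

4.55

With constant inspiratory flow the resistive pressure is constant at PIP − Pplat = 30.5 − 20.5 = 10.0 cmH2O, so resistive work = 10.0 × 0.455 = 4.55 L·cmH2O.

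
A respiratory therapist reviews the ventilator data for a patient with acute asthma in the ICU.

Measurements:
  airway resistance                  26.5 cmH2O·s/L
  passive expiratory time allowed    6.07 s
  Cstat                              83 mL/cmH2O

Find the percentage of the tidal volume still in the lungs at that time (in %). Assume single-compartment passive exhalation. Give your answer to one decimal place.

τ = R × C = 26.5 × 83 mL/cmH2O = 26.5 × 0.083 L/cmH2O = 2.2 s.
Passive exhalation: V(t)/V₀ = e^(−t/τ) = e^(−6.07/2.2) = 0.06335.
Fraction remaining = 0.06335 → 6.335%.

6.3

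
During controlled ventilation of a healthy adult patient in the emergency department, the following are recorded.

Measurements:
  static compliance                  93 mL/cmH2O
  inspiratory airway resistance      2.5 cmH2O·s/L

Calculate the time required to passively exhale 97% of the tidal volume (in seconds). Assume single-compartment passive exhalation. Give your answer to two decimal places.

0.82

τ = R × C = 2.5 × 93 mL/cmH2O = 2.5 × 0.093 L/cmH2O = 0.2325 s.
Exhaled fraction f = 1 − e^(−t/τ) → t = −τ·ln(1 − f) = −0.2325·ln(0.03) = 0.8153 s.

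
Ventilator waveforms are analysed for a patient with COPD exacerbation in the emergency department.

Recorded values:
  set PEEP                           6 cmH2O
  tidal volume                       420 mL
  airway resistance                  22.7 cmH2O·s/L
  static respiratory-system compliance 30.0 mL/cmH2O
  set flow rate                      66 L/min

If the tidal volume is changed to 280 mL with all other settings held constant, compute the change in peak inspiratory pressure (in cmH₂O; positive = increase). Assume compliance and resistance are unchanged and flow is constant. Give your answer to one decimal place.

PIP = Vt/C + R·V̇ + PEEP (constant-flow equation of motion).
Only the elastic term changes: ΔPIP = ΔVt / C = (280 − 420) / 30.0 = -4.667 cmH2O.

-4.7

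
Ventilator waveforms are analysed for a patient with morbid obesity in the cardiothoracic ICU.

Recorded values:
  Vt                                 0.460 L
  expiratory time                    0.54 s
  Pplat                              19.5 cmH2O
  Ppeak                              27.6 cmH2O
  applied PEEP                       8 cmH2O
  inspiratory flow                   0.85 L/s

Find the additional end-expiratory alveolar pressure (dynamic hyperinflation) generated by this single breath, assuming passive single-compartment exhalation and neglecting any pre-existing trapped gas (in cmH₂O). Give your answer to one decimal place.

R = (PIP − Pplat)/V̇ = (27.6 − 19.5) / 0.85 = 8.1/0.85 = 9.529 cmH2O·s/L.
C = Vt/(Pplat − PEEP) = 460.0 / (19.5 − 8) = 460.0/11.5 = 40.0 mL/cmH2O.
τ = R × C = 9.529 × 0.04 L/cmH2O = 0.3812 s.
Fraction remaining = e^(−Te/τ) = e^(−0.54/0.3812) = 0.2425; trapped volume = 460.0 × 0.2425 = 111.55 mL.
Additional alveolar pressure from trapping ≈ V_trapped / C = 111.55 / 40.0 = 2.789 cmH2O.

2.8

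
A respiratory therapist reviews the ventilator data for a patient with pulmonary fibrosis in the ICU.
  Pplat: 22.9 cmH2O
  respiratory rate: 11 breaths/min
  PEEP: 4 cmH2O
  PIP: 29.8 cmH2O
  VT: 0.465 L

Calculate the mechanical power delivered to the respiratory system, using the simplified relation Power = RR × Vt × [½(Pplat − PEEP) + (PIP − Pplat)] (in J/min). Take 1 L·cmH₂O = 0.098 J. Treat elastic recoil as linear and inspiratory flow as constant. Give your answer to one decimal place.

8.2

Per-breath work = Vt × [½(Pplat−PEEP) + (PIP−Pplat)] = 0.465 × [0.5×18.9 + 6.9] = 0.465 × 16.35 = 7.603 L·cmH2O.
Power = 11 × 7.603 = 83.633 L·cmH2O/min.
× 0.098 J/(L·cmH2O) → 8.196 J/min.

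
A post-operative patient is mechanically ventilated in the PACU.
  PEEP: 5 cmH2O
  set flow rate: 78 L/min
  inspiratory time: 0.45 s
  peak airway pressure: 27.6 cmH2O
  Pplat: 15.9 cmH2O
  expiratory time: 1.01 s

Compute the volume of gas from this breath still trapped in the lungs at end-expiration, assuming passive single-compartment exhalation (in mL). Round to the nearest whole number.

Flow: 78 L/min ÷ 60 = 1.3 L/s.
Vt = flow × Ti = 1.3 L/s × 0.45 s × 1000 mL/L = 585.0 mL.
R = (PIP − Pplat)/V̇ = (27.6 − 15.9) / 1.3 = 11.7/1.3 = 9.0 cmH2O·s/L.
C = Vt/(Pplat − PEEP) = 585.0 / (15.9 − 5) = 585.0/10.9 = 53.67 mL/cmH2O.
τ = R × C = 9.0 × 0.05367 L/cmH2O = 0.483 s.
Fraction remaining = e^(−Te/τ) = e^(−1.01/0.483) = 0.1236.
Trapped volume = 585.0 × 0.1236 = 72.306 mL.

72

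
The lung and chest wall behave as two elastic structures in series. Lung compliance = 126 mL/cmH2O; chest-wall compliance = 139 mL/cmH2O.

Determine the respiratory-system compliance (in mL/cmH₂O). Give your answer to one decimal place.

66.1

Lung and chest wall are elastances in series: 1/Crs = 1/CL + 1/Ccw.
1/Crs = 1/126 + 1/139 = 0.01513.
Crs = 66.094 mL/cmH2O.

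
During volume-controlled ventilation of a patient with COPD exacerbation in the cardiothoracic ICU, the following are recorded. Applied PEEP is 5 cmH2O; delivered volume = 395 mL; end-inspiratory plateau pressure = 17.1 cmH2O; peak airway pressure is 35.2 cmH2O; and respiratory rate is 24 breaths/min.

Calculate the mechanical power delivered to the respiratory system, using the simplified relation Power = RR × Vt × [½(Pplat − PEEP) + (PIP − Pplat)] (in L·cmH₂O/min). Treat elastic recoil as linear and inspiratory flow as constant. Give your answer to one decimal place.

Per-breath work = Vt × [½(Pplat−PEEP) + (PIP−Pplat)] = 0.395 × [0.5×12.1 + 18.1] = 0.395 × 24.15 = 9.539 L·cmH2O.
Power = 24 × 9.539 = 228.94 L·cmH2O/min.

228.9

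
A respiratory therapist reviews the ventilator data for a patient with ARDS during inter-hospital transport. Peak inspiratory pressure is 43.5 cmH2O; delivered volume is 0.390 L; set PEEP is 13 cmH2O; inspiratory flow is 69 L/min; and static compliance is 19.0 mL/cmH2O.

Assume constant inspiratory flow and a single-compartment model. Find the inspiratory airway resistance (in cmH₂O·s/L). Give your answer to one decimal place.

Flow: 69 L/min ÷ 60 = 1.15 L/s.
Equation of motion (constant flow): PIP = Vt/C + R·V̇ + PEEP.
R·V̇ = PIP − Vt/C − PEEP = 43.5 − 390/19.0 − 13 = 43.5 − 20.526 − 13 = 9.974 cmH2O.
R = 9.974 / 1.15 = 8.673 cmH2O·s/L.

8.7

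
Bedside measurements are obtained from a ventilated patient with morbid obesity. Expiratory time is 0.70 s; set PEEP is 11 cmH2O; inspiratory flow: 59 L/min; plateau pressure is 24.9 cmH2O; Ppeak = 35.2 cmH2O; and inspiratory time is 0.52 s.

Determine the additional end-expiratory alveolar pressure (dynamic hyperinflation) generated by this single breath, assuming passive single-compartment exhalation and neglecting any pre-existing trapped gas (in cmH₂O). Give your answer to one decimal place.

2.3

Flow: 59 L/min ÷ 60 = 0.9833 L/s.
Vt = flow × Ti = 0.9833 L/s × 0.52 s × 1000 mL/L = 511.32 mL.
R = (PIP − Pplat)/V̇ = (35.2 − 24.9) / 0.9833 = 10.3/0.9833 = 10.475 cmH2O·s/L.
C = Vt/(Pplat − PEEP) = 511.32 / (24.9 − 11) = 511.32/13.9 = 36.786 mL/cmH2O.
τ = R × C = 10.475 × 0.03679 L/cmH2O = 0.3854 s.
Fraction remaining = e^(−Te/τ) = e^(−0.70/0.3854) = 0.1626; trapped volume = 511.32 × 0.1626 = 83.141 mL.
Additional alveolar pressure from trapping ≈ V_trapped / C = 83.141 / 36.786 = 2.26 cmH2O.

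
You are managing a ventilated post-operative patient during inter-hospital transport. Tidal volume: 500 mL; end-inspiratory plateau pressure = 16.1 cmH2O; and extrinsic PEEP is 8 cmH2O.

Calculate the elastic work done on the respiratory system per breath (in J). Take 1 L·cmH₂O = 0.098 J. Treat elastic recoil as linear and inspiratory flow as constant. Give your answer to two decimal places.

0.20

Elastic work ≈ ½ × (Pplat − PEEP) × Vt = 0.5 × (16.1 − 8) × 0.500 L = 0.5 × 8.1 × 0.500 = 2.025 L·cmH2O.
× 0.098 J/(L·cmH2O) → 0.1985 J.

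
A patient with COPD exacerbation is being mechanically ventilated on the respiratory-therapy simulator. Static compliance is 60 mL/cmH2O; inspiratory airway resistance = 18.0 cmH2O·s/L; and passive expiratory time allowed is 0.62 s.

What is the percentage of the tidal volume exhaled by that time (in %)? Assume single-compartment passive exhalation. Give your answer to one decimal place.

43.7

τ = R × C = 18.0 × 60 mL/cmH2O = 18.0 × 0.060 L/cmH2O = 1.08 s.
Passive exhalation: V(t)/V₀ = e^(−t/τ) = e^(−0.62/1.08) = 0.5632.
Fraction exhaled = 1 − 0.5632 = 0.4368 → 43.68%.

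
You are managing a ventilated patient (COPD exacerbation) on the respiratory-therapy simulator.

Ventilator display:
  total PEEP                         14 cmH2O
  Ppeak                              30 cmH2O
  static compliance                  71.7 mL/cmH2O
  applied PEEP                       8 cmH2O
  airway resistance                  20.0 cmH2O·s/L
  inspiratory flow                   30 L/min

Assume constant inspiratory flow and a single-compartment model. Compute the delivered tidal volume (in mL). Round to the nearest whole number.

Flow: 30 L/min ÷ 60 = 0.5 L/s.
Total PEEP = 14 cmH2O (set 8 + intrinsic 6); this is the baseline alveolar pressure.
Equation of motion (constant flow): PIP = Vt/C + R·V̇ + PEEP.
Vt/C = PIP − R·V̇ − PEEP = 30 − 10.0 − 14 = 6.0 cmH2O.
Vt = C × 6.0 = 71.7 × 6.0 = 430.2 mL.

430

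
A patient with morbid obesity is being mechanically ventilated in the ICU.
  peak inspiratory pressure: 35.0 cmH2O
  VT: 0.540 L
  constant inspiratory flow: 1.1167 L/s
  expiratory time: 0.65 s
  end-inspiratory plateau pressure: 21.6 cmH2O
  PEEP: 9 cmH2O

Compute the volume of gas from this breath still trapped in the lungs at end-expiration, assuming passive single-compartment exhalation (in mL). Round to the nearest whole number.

153

R = (PIP − Pplat)/V̇ = (35.0 − 21.6) / 1.1167 = 13.4/1.1167 = 12.0 cmH2O·s/L.
C = Vt/(Pplat − PEEP) = 540.0 / (21.6 − 9) = 540.0/12.6 = 42.857 mL/cmH2O.
τ = R × C = 12.0 × 0.04286 L/cmH2O = 0.5143 s.
Fraction remaining = e^(−Te/τ) = e^(−0.65/0.5143) = 0.2826.
Trapped volume = 540.0 × 0.2826 = 152.6 mL.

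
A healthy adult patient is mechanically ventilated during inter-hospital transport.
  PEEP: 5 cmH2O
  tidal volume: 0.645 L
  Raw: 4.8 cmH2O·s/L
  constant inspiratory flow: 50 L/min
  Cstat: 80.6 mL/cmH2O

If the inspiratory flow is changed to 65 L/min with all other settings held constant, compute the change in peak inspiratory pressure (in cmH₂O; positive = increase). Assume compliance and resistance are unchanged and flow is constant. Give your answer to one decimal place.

Flow: 50 L/min ÷ 60 = 0.8333 L/s.
New flow: 65 L/min ÷ 60 = 1.0833 L/s.
PIP = Vt/C + R·V̇ + PEEP (constant-flow equation of motion).
Only the resistive term changes: ΔPIP = R × ΔV̇ = 4.8 × (1.0833 − 0.8333) = 4.8 × 0.25 = 1.2 cmH2O.

1.2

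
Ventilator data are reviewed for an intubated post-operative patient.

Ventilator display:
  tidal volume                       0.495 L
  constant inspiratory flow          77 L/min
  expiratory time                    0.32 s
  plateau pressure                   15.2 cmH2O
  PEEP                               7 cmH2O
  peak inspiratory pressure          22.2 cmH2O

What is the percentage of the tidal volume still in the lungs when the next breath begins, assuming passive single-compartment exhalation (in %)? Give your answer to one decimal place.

37.8

Flow: 77 L/min ÷ 60 = 1.2833 L/s.
R = (PIP − Pplat)/V̇ = (22.2 − 15.2) / 1.2833 = 7.0/1.2833 = 5.455 cmH2O·s/L.
C = Vt/(Pplat − PEEP) = 495.0 / (15.2 − 7) = 495.0/8.2 = 60.366 mL/cmH2O.
τ = R × C = 5.455 × 0.06037 L/cmH2O = 0.3293 s.
Fraction remaining at end-expiration = e^(−Te/τ) = e^(−0.32/0.3293) = 0.3784 → 37.84%.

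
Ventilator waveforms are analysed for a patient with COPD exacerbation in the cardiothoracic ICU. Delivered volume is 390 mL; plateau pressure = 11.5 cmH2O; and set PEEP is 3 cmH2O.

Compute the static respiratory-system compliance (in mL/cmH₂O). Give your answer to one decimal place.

Cstat = Vt / (Pplat − PEEP) = 390 / (11.5 − 3) = 390 / 8.5 = 45.882 mL/cmH2O.

45.9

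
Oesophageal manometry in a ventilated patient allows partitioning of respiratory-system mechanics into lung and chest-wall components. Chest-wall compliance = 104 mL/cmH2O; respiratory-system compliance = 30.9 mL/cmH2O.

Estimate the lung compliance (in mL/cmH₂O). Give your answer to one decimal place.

1/CL = 1/Crs − 1/Ccw.
1/CL = 1/30.9 − 1/104 = 0.02275.
CL = 43.956 mL/cmH2O.

44.0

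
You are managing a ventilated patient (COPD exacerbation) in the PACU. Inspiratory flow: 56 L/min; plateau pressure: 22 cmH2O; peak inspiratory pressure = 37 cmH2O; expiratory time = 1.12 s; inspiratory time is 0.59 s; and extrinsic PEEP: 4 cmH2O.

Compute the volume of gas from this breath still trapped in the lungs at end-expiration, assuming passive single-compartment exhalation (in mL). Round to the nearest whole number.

Flow: 56 L/min ÷ 60 = 0.9333 L/s.
Vt = flow × Ti = 0.9333 L/s × 0.59 s × 1000 mL/L = 550.65 mL.
R = (PIP − Pplat)/V̇ = (37 − 22) / 0.9333 = 15.0/0.9333 = 16.072 cmH2O·s/L.
C = Vt/(Pplat − PEEP) = 550.65 / (22 − 4) = 550.65/18.0 = 30.592 mL/cmH2O.
τ = R × C = 16.072 × 0.03059 L/cmH2O = 0.4916 s.
Fraction remaining = e^(−Te/τ) = e^(−1.12/0.4916) = 0.1025.
Trapped volume = 550.65 × 0.1025 = 56.442 mL.

56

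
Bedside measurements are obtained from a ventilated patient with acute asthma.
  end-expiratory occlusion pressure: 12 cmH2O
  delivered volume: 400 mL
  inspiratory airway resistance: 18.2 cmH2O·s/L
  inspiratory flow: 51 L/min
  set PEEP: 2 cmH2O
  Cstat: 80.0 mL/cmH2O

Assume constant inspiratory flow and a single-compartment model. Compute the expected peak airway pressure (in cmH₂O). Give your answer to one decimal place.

Flow: 51 L/min ÷ 60 = 0.85 L/s.
Total PEEP = 12 cmH2O (set 2 + intrinsic 10); this is the baseline alveolar pressure.
Equation of motion (constant flow): PIP = Vt/C + R·V̇ + PEEP.
PIP = 400/80.0 + 18.2×0.85 + 12 = 5.0 + 15.47 + 12 = 32.47 cmH2O.

32.5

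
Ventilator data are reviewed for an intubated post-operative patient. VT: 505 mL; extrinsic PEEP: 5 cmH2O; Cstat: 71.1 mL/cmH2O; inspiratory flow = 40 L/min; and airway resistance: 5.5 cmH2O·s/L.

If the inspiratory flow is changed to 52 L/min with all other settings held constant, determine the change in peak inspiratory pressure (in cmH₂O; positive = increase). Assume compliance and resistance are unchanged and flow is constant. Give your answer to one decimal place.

1.1

Flow: 40 L/min ÷ 60 = 0.6667 L/s.
New flow: 52 L/min ÷ 60 = 0.8667 L/s.
PIP = Vt/C + R·V̇ + PEEP (constant-flow equation of motion).
Only the resistive term changes: ΔPIP = R × ΔV̇ = 5.5 × (0.8667 − 0.6667) = 5.5 × 0.2 = 1.1 cmH2O.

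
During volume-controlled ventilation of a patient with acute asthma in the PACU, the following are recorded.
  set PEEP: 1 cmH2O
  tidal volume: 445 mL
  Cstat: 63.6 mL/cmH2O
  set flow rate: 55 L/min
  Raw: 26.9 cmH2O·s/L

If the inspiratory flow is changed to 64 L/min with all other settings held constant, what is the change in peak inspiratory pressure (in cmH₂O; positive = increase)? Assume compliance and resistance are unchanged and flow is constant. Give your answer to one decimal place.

4.0

Flow: 55 L/min ÷ 60 = 0.9167 L/s.
New flow: 64 L/min ÷ 60 = 1.0667 L/s.
PIP = Vt/C + R·V̇ + PEEP (constant-flow equation of motion).
Only the resistive term changes: ΔPIP = R × ΔV̇ = 26.9 × (1.0667 − 0.9167) = 26.9 × 0.15 = 4.035 cmH2O.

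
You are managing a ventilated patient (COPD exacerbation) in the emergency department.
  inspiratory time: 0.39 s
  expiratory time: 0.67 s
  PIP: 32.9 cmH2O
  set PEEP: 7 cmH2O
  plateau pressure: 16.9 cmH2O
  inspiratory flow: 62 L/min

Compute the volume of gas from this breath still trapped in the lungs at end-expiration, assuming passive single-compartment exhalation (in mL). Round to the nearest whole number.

Flow: 62 L/min ÷ 60 = 1.0333 L/s.
Vt = flow × Ti = 1.0333 L/s × 0.39 s × 1000 mL/L = 402.99 mL.
R = (PIP − Pplat)/V̇ = (32.9 − 16.9) / 1.0333 = 16.0/1.0333 = 15.484 cmH2O·s/L.
C = Vt/(Pplat − PEEP) = 402.99 / (16.9 − 7) = 402.99/9.9 = 40.706 mL/cmH2O.
τ = R × C = 15.484 × 0.04071 L/cmH2O = 0.6304 s.
Fraction remaining = e^(−Te/τ) = e^(−0.67/0.6304) = 0.3455.
Trapped volume = 402.99 × 0.3455 = 139.23 mL.

139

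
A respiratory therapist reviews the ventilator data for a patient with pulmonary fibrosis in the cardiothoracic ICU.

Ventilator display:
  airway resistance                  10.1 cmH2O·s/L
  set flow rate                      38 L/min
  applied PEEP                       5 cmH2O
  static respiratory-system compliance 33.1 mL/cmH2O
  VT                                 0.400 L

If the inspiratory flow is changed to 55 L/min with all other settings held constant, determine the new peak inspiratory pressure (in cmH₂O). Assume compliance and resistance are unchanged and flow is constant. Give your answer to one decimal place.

26.3

Flow: 38 L/min ÷ 60 = 0.6333 L/s.
New flow: 55 L/min ÷ 60 = 0.9167 L/s.
PIP = Vt/C + R·V̇ + PEEP (constant-flow equation of motion).
Only the resistive term changes: ΔPIP = R × ΔV̇ = 10.1 × (0.9167 − 0.6333) = 10.1 × 0.2834 = 2.862 cmH2O.
Original PIP = 400/33.1 + 10.1×0.6333 + 5 = 23.481 cmH2O; new PIP = 23.481 + (2.862) = 26.343 cmH2O.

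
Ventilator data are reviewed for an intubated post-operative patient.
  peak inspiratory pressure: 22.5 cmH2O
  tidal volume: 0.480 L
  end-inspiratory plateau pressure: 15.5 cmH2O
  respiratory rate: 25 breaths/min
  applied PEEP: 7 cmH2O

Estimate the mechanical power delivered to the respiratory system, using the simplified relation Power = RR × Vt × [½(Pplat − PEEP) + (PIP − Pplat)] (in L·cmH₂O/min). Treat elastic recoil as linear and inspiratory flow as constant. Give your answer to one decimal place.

135.0

Per-breath work = Vt × [½(Pplat−PEEP) + (PIP−Pplat)] = 0.480 × [0.5×8.5 + 7.0] = 0.480 × 11.25 = 5.4 L·cmH2O.
Power = 25 × 5.4 = 135.0 L·cmH2O/min.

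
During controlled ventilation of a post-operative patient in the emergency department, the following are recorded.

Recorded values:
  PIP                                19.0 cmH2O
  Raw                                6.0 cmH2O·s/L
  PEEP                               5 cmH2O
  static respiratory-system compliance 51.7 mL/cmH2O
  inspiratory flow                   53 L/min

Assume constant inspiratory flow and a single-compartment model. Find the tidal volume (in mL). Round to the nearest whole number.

450

Flow: 53 L/min ÷ 60 = 0.8833 L/s.
Equation of motion (constant flow): PIP = Vt/C + R·V̇ + PEEP.
Vt/C = PIP − R·V̇ − PEEP = 19.0 − 5.3 − 5 = 8.7 cmH2O.
Vt = C × 8.7 = 51.7 × 8.7 = 449.79 mL.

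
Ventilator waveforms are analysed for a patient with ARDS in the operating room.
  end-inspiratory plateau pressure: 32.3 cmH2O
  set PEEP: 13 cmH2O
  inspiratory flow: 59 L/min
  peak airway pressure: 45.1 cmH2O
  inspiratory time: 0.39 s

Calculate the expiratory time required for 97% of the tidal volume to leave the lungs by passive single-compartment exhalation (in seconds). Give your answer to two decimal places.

0.91

Flow: 59 L/min ÷ 60 = 0.9833 L/s.
Vt = flow × Ti = 0.9833 L/s × 0.39 s × 1000 mL/L = 383.49 mL.
R = (PIP − Pplat)/V̇ = (45.1 − 32.3) / 0.9833 = 12.8/0.9833 = 13.017 cmH2O·s/L.
C = Vt/(Pplat − PEEP) = 383.49 / (32.3 − 13) = 383.49/19.3 = 19.87 mL/cmH2O.
τ = R × C = 13.017 × 0.01987 L/cmH2O = 0.2586 s.
t = −τ·ln(1 − 0.97) = −0.2586·ln(0.03) = 0.9068 s.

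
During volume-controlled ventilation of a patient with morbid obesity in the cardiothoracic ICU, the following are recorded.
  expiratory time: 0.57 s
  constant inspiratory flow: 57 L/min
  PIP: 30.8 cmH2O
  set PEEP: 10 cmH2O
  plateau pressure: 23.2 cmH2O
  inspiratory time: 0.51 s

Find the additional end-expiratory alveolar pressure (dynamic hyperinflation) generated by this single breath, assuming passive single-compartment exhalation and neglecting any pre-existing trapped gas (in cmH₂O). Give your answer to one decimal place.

1.9

Flow: 57 L/min ÷ 60 = 0.95 L/s.
Vt = flow × Ti = 0.95 L/s × 0.51 s × 1000 mL/L = 484.5 mL.
R = (PIP − Pplat)/V̇ = (30.8 − 23.2) / 0.95 = 7.6/0.95 = 8.0 cmH2O·s/L.
C = Vt/(Pplat − PEEP) = 484.5 / (23.2 − 10) = 484.5/13.2 = 36.705 mL/cmH2O.
τ = R × C = 8.0 × 0.03671 L/cmH2O = 0.2937 s.
Fraction remaining = e^(−Te/τ) = e^(−0.57/0.2937) = 0.1436; trapped volume = 484.5 × 0.1436 = 69.574 mL.
Additional alveolar pressure from trapping ≈ V_trapped / C = 69.574 / 36.705 = 1.895 cmH2O.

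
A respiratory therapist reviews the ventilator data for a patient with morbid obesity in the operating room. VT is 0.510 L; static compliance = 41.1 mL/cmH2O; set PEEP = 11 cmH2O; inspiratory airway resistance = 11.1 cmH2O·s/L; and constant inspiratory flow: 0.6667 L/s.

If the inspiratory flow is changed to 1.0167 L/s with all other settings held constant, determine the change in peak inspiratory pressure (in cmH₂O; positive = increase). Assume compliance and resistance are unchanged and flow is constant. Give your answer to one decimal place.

PIP = Vt/C + R·V̇ + PEEP (constant-flow equation of motion).
Only the resistive term changes: ΔPIP = R × ΔV̇ = 11.1 × (1.0167 − 0.6667) = 11.1 × 0.35 = 3.885 cmH2O.

3.9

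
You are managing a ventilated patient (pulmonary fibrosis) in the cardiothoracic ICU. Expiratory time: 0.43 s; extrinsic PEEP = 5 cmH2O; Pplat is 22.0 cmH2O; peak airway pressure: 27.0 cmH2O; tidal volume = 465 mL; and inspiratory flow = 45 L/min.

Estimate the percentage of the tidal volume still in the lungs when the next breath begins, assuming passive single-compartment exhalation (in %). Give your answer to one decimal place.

Flow: 45 L/min ÷ 60 = 0.75 L/s.
R = (PIP − Pplat)/V̇ = (27.0 − 22.0) / 0.75 = 5.0/0.75 = 6.667 cmH2O·s/L.
C = Vt/(Pplat − PEEP) = 465.0 / (22.0 − 5) = 465.0/17.0 = 27.353 mL/cmH2O.
τ = R × C = 6.667 × 0.02735 L/cmH2O = 0.1823 s.
Fraction remaining at end-expiration = e^(−Te/τ) = e^(−0.43/0.1823) = 0.09454 → 9.454%.

9.5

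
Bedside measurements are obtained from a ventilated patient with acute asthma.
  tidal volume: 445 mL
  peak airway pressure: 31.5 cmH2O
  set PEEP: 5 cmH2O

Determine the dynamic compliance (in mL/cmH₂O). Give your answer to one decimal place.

Dynamic compliance = Vt / (PIP − PEEP) = 445 / (31.5 − 5) = 445 / 26.5 = 16.792 mL/cmH2O.

16.8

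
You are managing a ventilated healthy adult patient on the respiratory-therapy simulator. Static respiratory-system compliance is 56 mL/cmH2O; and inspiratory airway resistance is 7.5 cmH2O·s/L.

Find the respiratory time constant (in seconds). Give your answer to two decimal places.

τ = R × C = 7.5 × 56 mL/cmH2O = 7.5 × 0.056 L/cmH2O = 0.42 s.

0.42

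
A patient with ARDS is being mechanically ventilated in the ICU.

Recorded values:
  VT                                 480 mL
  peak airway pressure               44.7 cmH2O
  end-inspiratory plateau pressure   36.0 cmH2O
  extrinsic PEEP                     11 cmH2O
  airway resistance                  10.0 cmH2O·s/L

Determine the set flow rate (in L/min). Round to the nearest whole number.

flow = (PIP − Pplat) / Raw = (44.7 − 36.0) / 10.0 = 0.87 L/s × 60 = 52.2 L/min.

52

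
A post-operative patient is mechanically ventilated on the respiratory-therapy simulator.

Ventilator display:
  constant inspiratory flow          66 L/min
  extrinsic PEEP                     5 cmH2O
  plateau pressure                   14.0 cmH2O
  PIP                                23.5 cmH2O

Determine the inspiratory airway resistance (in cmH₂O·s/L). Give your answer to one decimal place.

Flow: 66 L/min ÷ 60 = 1.1 L/s.
Raw = (PIP − Pplat) / flow = (23.5 − 14.0) / 1.1 = 9.5 / 1.1 = 8.636 cmH2O·s/L.

8.6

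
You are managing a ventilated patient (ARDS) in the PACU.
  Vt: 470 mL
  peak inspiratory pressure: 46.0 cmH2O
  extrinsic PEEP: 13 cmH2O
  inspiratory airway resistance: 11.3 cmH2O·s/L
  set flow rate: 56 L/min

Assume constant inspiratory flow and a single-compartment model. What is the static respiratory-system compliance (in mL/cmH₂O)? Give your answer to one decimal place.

20.9

Flow: 56 L/min ÷ 60 = 0.9333 L/s.
Equation of motion (constant flow): PIP = Vt/C + R·V̇ + PEEP.
Vt/C = PIP − R·V̇ − PEEP = 46.0 − 11.3×0.9333 − 13 = 46.0 − 10.546 − 13 = 22.454 cmH2O.
C = Vt / 22.454 = 470 / 22.454 = 20.932 mL/cmH2O.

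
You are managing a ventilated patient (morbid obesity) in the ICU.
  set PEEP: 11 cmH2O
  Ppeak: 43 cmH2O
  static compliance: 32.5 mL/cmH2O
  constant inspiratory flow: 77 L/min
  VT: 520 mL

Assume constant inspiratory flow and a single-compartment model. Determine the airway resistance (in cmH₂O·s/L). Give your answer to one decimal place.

12.5

Flow: 77 L/min ÷ 60 = 1.2833 L/s.
Equation of motion (constant flow): PIP = Vt/C + R·V̇ + PEEP.
R·V̇ = PIP − Vt/C − PEEP = 43 − 520/32.5 − 11 = 43 − 16.0 − 11 = 16.0 cmH2O.
R = 16.0 / 1.2833 = 12.468 cmH2O·s/L.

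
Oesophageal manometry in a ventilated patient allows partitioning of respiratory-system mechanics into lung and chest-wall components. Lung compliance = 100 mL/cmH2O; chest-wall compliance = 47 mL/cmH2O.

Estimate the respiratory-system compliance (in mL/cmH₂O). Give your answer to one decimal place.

32.0

Lung and chest wall are elastances in series: 1/Crs = 1/CL + 1/Ccw.
1/Crs = 1/100 + 1/47 = 0.03128.
Crs = 31.969 mL/cmH2O.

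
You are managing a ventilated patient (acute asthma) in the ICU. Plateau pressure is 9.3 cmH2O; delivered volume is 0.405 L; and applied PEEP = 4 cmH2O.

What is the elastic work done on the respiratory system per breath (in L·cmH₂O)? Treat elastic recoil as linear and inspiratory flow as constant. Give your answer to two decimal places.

Elastic work ≈ ½ × (Pplat − PEEP) × Vt = 0.5 × (9.3 − 4) × 0.405 L = 0.5 × 5.3 × 0.405 = 1.073 L·cmH2O.

1.07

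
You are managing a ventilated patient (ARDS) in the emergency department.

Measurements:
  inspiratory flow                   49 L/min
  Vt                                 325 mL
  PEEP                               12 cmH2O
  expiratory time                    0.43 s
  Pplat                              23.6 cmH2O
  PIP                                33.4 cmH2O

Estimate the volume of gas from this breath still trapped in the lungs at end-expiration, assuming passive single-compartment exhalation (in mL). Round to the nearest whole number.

90

Flow: 49 L/min ÷ 60 = 0.8167 L/s.
R = (PIP − Pplat)/V̇ = (33.4 − 23.6) / 0.8167 = 9.8/0.8167 = 12.0 cmH2O·s/L.
C = Vt/(Pplat − PEEP) = 325.0 / (23.6 − 12) = 325.0/11.6 = 28.017 mL/cmH2O.
τ = R × C = 12.0 × 0.02802 L/cmH2O = 0.3362 s.
Fraction remaining = e^(−Te/τ) = e^(−0.43/0.3362) = 0.2783.
Trapped volume = 325.0 × 0.2783 = 90.448 mL.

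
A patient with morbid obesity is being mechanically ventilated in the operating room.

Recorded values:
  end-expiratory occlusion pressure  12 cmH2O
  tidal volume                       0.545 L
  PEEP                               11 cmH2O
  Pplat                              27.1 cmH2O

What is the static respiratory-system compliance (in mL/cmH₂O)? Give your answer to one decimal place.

End-expiratory occlusion gives total PEEP = 12 cmH2O (intrinsic PEEP = 12 − 11 = 1). Use total PEEP for the elastic gradient.
Cstat = Vt / (Pplat − PEEPtotal) = 545 / (27.1 − 12) = 545 / 15.1 = 36.093 mL/cmH2O.

36.1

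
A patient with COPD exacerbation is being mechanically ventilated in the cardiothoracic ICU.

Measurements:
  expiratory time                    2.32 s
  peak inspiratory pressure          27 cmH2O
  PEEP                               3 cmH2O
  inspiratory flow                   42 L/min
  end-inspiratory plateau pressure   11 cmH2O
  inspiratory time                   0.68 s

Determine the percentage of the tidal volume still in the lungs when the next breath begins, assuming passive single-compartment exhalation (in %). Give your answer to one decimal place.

Flow: 42 L/min ÷ 60 = 0.7 L/s.
Vt = flow × Ti = 0.7 L/s × 0.68 s × 1000 mL/L = 476.0 mL.
R = (PIP − Pplat)/V̇ = (27 − 11) / 0.7 = 16.0/0.7 = 22.857 cmH2O·s/L.
C = Vt/(Pplat − PEEP) = 476.0 / (11 − 3) = 476.0/8.0 = 59.5 mL/cmH2O.
τ = R × C = 22.857 × 0.0595 L/cmH2O = 1.36 s.
Fraction remaining at end-expiration = e^(−Te/τ) = e^(−2.32/1.36) = 0.1816 → 18.16%.

18.2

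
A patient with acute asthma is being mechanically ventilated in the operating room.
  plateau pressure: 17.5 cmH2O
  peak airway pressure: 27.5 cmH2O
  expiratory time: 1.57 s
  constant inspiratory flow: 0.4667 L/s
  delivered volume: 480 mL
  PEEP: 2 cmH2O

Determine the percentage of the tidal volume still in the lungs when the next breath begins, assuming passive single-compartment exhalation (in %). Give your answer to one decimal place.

9.4

R = (PIP − Pplat)/V̇ = (27.5 − 17.5) / 0.4667 = 10.0/0.4667 = 21.427 cmH2O·s/L.
C = Vt/(Pplat − PEEP) = 480.0 / (17.5 − 2) = 480.0/15.5 = 30.968 mL/cmH2O.
τ = R × C = 21.427 × 0.03097 L/cmH2O = 0.6636 s.
Fraction remaining at end-expiration = e^(−Te/τ) = e^(−1.57/0.6636) = 0.09387 → 9.387%.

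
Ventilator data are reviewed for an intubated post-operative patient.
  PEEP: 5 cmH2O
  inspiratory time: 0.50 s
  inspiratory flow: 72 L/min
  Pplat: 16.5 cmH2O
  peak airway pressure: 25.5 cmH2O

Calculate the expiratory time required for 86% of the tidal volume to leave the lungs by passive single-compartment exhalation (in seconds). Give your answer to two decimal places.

0.77

Flow: 72 L/min ÷ 60 = 1.2 L/s.
Vt = flow × Ti = 1.2 L/s × 0.50 s × 1000 mL/L = 600.0 mL.
R = (PIP − Pplat)/V̇ = (25.5 − 16.5) / 1.2 = 9.0/1.2 = 7.5 cmH2O·s/L.
C = Vt/(Pplat − PEEP) = 600.0 / (16.5 − 5) = 600.0/11.5 = 52.174 mL/cmH2O.
τ = R × C = 7.5 × 0.05217 L/cmH2O = 0.3913 s.
t = −τ·ln(1 − 0.86) = −0.3913·ln(0.14) = 0.7693 s.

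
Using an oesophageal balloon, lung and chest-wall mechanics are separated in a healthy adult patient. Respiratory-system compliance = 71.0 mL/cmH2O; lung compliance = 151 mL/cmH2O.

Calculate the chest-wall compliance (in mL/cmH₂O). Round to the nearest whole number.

1/Ccw = 1/Crs − 1/CL.
1/Ccw = 1/71.0 − 1/151 = 0.007462.
Ccw = 134.01 mL/cmH2O.

134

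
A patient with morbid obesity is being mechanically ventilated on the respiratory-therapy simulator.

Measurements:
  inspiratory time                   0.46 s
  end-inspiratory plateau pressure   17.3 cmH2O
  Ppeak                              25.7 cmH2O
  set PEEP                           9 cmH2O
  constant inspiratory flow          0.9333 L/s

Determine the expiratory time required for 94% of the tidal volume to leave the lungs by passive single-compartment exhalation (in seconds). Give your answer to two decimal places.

1.31

Vt = flow × Ti = 0.9333 L/s × 0.46 s × 1000 mL/L = 429.32 mL.
R = (PIP − Pplat)/V̇ = (25.7 − 17.3) / 0.9333 = 8.4/0.9333 = 9.0 cmH2O·s/L.
C = Vt/(Pplat − PEEP) = 429.32 / (17.3 − 9) = 429.32/8.3 = 51.725 mL/cmH2O.
τ = R × C = 9.0 × 0.05173 L/cmH2O = 0.4656 s.
t = −τ·ln(1 − 0.94) = −0.4656·ln(0.06) = 1.31 s.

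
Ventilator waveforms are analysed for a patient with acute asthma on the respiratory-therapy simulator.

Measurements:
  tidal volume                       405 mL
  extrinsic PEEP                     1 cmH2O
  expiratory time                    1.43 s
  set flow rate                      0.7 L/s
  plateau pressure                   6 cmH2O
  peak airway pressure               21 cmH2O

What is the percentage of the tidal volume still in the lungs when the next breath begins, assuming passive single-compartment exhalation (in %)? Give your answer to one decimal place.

R = (PIP − Pplat)/V̇ = (21 − 6) / 0.7 = 15.0/0.7 = 21.429 cmH2O·s/L.
C = Vt/(Pplat − PEEP) = 405.0 / (6 − 1) = 405.0/5.0 = 81.0 mL/cmH2O.
τ = R × C = 21.429 × 0.081 L/cmH2O = 1.736 s.
Fraction remaining at end-expiration = e^(−Te/τ) = e^(−1.43/1.736) = 0.4388 → 43.88%.

43.9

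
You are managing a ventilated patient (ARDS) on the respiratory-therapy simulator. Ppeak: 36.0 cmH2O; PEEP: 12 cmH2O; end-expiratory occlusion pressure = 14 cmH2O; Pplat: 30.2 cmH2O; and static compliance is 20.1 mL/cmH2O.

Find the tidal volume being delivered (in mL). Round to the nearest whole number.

326

End-expiratory occlusion gives total PEEP = 14 cmH2O (intrinsic PEEP = 14 − 12 = 2). Use total PEEP for the elastic gradient.
Vt = Cstat × (Pplat − PEEPtotal) = 20.1 × (30.2 − 14) = 20.1 × 16.2 = 325.62 mL.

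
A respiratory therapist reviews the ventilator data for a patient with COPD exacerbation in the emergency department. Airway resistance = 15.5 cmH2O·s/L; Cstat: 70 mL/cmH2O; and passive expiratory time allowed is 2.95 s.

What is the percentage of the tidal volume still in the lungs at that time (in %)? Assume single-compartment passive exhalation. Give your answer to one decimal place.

τ = R × C = 15.5 × 70 mL/cmH2O = 15.5 × 0.070 L/cmH2O = 1.085 s.
Passive exhalation: V(t)/V₀ = e^(−t/τ) = e^(−2.95/1.085) = 0.06595.
Fraction remaining = 0.06595 → 6.595%.

6.6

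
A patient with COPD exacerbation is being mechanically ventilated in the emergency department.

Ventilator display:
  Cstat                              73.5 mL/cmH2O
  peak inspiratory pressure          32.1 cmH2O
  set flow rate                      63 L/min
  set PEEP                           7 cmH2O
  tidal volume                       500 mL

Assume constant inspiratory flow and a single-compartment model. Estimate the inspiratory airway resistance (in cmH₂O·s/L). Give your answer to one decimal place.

17.4

Flow: 63 L/min ÷ 60 = 1.05 L/s.
Equation of motion (constant flow): PIP = Vt/C + R·V̇ + PEEP.
R·V̇ = PIP − Vt/C − PEEP = 32.1 − 500/73.5 − 7 = 32.1 − 6.803 − 7 = 18.297 cmH2O.
R = 18.297 / 1.05 = 17.426 cmH2O·s/L.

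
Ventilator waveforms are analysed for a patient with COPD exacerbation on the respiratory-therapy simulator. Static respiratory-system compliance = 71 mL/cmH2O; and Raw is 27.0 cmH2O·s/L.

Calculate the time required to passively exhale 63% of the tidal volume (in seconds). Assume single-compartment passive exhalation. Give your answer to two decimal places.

1.91

τ = R × C = 27.0 × 71 mL/cmH2O = 27.0 × 0.071 L/cmH2O = 1.917 s.
Exhaled fraction f = 1 − e^(−t/τ) → t = −τ·ln(1 − f) = −1.917·ln(0.37) = 1.906 s.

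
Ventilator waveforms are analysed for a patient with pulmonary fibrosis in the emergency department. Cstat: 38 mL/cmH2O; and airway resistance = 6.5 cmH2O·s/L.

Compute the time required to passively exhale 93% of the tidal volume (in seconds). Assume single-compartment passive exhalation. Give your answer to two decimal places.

τ = R × C = 6.5 × 38 mL/cmH2O = 6.5 × 0.038 L/cmH2O = 0.247 s.
Exhaled fraction f = 1 − e^(−t/τ) → t = −τ·ln(1 − f) = −0.247·ln(0.07) = 0.6568 s.

0.66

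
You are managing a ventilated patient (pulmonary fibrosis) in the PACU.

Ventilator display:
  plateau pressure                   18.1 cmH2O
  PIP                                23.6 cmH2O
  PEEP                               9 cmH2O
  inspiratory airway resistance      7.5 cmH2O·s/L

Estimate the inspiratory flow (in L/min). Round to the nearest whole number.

44

flow = (PIP − Pplat) / Raw = (23.6 − 18.1) / 7.5 = 0.7333 L/s × 60 = 43.998 L/min.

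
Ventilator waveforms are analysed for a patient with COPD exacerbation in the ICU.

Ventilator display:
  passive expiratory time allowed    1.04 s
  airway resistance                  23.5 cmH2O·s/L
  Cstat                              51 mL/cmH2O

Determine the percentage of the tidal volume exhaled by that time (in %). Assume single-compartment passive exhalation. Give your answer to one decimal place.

τ = R × C = 23.5 × 51 mL/cmH2O = 23.5 × 0.051 L/cmH2O = 1.199 s.
Passive exhalation: V(t)/V₀ = e^(−t/τ) = e^(−1.04/1.199) = 0.42.
Fraction exhaled = 1 − 0.42 = 0.58 → 58.0%.

58.0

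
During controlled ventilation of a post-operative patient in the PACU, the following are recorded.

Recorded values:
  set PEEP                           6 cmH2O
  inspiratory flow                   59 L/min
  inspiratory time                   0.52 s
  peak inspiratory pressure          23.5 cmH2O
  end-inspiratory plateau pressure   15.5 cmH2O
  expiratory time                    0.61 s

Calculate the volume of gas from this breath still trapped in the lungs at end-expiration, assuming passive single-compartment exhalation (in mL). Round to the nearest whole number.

127

Flow: 59 L/min ÷ 60 = 0.9833 L/s.
Vt = flow × Ti = 0.9833 L/s × 0.52 s × 1000 mL/L = 511.32 mL.
R = (PIP − Pplat)/V̇ = (23.5 − 15.5) / 0.9833 = 8.0/0.9833 = 8.136 cmH2O·s/L.
C = Vt/(Pplat − PEEP) = 511.32 / (15.5 − 6) = 511.32/9.5 = 53.823 mL/cmH2O.
τ = R × C = 8.136 × 0.05382 L/cmH2O = 0.4379 s.
Fraction remaining = e^(−Te/τ) = e^(−0.61/0.4379) = 0.2483.
Trapped volume = 511.32 × 0.2483 = 126.96 mL.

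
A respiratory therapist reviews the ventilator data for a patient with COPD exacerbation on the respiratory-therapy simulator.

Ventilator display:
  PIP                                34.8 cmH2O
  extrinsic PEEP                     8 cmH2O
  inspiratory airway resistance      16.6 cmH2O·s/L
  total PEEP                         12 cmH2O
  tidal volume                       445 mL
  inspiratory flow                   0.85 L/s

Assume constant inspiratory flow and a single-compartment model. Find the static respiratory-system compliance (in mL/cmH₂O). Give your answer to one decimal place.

51.2

Total PEEP = 12 cmH2O (set 8 + intrinsic 4); this is the baseline alveolar pressure.
Equation of motion (constant flow): PIP = Vt/C + R·V̇ + PEEP.
Vt/C = PIP − R·V̇ − PEEP = 34.8 − 16.6×0.85 − 12 = 34.8 − 14.11 − 12 = 8.69 cmH2O.
C = Vt / 8.69 = 445 / 8.69 = 51.208 mL/cmH2O.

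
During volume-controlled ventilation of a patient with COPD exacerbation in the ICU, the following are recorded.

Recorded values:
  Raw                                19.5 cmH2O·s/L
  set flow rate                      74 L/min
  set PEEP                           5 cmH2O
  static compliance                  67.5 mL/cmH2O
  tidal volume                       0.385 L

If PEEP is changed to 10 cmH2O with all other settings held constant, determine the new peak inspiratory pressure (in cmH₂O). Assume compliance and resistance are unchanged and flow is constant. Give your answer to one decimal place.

Flow: 74 L/min ÷ 60 = 1.2333 L/s.
PIP = Vt/C + R·V̇ + PEEP (constant-flow equation of motion).
Only the baseline term changes: ΔPIP = ΔPEEP = 10 − 5 = 5.0 cmH2O.
Original PIP = 385/67.5 + 19.5×1.2333 + 5 = 34.753 cmH2O; new PIP = 34.753 + (5.0) = 39.753 cmH2O.

39.8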